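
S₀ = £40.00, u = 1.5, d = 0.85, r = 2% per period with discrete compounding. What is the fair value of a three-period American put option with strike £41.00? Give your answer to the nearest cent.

£6.34

Risk-neutral probability p = (1 + 0.02 − 0.85)/(1.5 − 0.85) = 0.1700/0.6500 = 0.2615
Terminal stock prices: S_uuu = 135, S_uud = 76.5, S_udd = 43.35, S_ddd = 24.56
Terminal payoffs (K − S): max(-94, 0) = 0, max(-35.5, 0) = 0, max(-2.35, 0) = 0, max(16.44, 0) = 16.44
Node uu (S = 90): continuation = 1/1.02·[0.2615·0.0000 + 0.7385·0.0000] = 0.0000; exercise value = 0.0000 ≤ continuation, so V_uu = 0.0000
Node ud (S = 51): continuation = 1/1.02·[0.2615·0.0000 + 0.7385·0.0000] = 0.0000; exercise value = 0.0000 ≤ continuation, so V_ud = 0.0000
Node dd (S = 28.9): continuation = 1/1.02·[0.2615·0.0000 + 0.7385·16.4350] = 11.8986; exercise value = 12.1000 > continuation, so V_dd = 12.1000 (exercise)
Node u (S = 60): continuation = 1/1.02·[0.2615·0.0000 + 0.7385·0.0000] = 0.0000; exercise value = 0.0000 ≤ continuation, so V_u = 0.0000
Node d (S = 34): continuation = 1/1.02·[0.2615·0.0000 + 0.7385·12.1000] = 8.7602; exercise value = 7.0000 ≤ continuation, so V_d = 8.7602
Node 0 (S = 40): continuation = 1/1.02·[0.2615·0.0000 + 0.7385·8.7602] = 6.3422; exercise value = 1.0000 ≤ continuation, so V_0 = 6.3422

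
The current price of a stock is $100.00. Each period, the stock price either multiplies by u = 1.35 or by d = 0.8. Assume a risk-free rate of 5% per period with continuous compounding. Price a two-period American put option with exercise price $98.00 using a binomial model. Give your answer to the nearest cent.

$9.30

Risk-neutral probability p = (e^0.05 − 0.8)/(1.35 − 0.8) = 0.2513/0.5500 = 0.4569
Terminal stock prices: S_uu = 182.3, S_ud = 108, S_dd = 64
Terminal payoffs (K − S): max(-84.25, 0) = 0, max(-10, 0) = 0, max(34, 0) = 34
Node u (S = 135): continuation = e^(−0.05)·[0.4569·0.0000 + 0.5431·0.0000] = 0.0000; exercise value = 0.0000 ≤ continuation, so V_u = 0.0000
Node d (S = 80): continuation = e^(−0.05)·[0.4569·0.0000 + 0.5431·34.0000] = 17.5662; exercise value = 18.0000 > continuation, so V_d = 18.0000 (exercise)
Node 0 (S = 100): continuation = e^(−0.05)·[0.4569·0.0000 + 0.5431·18.0000] = 9.2998; exercise value = 0.0000 ≤ continuation, so V_0 = 9.2998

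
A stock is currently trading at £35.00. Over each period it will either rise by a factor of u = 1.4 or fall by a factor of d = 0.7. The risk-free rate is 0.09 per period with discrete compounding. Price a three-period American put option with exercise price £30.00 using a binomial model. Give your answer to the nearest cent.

£3.13

Risk-neutral probability p = (1 + 0.09 − 0.7)/(1.4 − 0.7) = 0.3900/0.7000 = 0.5571
Terminal stock prices: S_uuu = 96.04, S_uud = 48.02, S_udd = 24.01, S_ddd = 12
Terminal payoffs (K − S): max(-66.04, 0) = 0, max(-18.02, 0) = 0, max(5.99, 0) = 5.99, max(18, 0) = 18
Node uu (S = 68.6): continuation = 1/1.09·[0.5571·0.0000 + 0.4429·0.0000] = 0.0000; exercise value = 0.0000 ≤ continuation, so V_uu = 0.0000
Node ud (S = 34.3): continuation = 1/1.09·[0.5571·0.0000 + 0.4429·5.9900] = 2.4337; exercise value = 0.0000 ≤ continuation, so V_ud = 2.4337
Node dd (S = 17.15): continuation = 1/1.09·[0.5571·5.9900 + 0.4429·17.9950] = 10.3729; exercise value = 12.8500 > continuation, so V_dd = 12.8500 (exercise)
Node u (S = 49): continuation = 1/1.09·[0.5571·0.0000 + 0.4429·2.4337] = 0.9888; exercise value = 0.0000 ≤ continuation, so V_u = 0.9888
Node d (S = 24.5): continuation = 1/1.09·[0.5571·2.4337 + 0.4429·12.8500] = 6.4648; exercise value = 5.5000 ≤ continuation, so V_d = 6.4648
Node 0 (S = 35): continuation = 1/1.09·[0.5571·0.9888 + 0.4429·6.4648] = 3.1320; exercise value = 0.0000 ≤ continuation, so V_0 = 3.1320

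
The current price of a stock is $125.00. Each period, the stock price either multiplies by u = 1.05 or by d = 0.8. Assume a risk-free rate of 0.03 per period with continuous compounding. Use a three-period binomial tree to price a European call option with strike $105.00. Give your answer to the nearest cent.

Risk-neutral probability p = (e^0.03 − 0.8)/(1.05 − 0.8) = 0.2305/0.2500 = 0.9218
Terminal stock prices: S_uuu = 144.7, S_uud = 110.2, S_udd = 84, S_ddd = 64
Terminal payoffs (S − K): max(39.7, 0) = 39.7, max(5.25, 0) = 5.25, max(-21, 0) = 0, max(-41, 0) = 0
Node uu (S = 137.8): V_uu = e^(−0.03)·[0.9218·39.7031 + 0.0782·5.2500] = 35.9157
Node ud (S = 105): V_ud = e^(−0.03)·[0.9218·5.2500 + 0.0782·0.0000] = 4.6965
Node dd (S = 80): V_dd = e^(−0.03)·[0.9218·0.0000 + 0.0782·0.0000] = 0.0000
Node u (S = 131.2): V_u = e^(−0.03)·[0.9218·35.9157 + 0.0782·4.6965] = 32.4856
Node d (S = 100): V_d = e^(−0.03)·[0.9218·4.6965 + 0.0782·0.0000] = 4.2014
Node 0 (S = 125): V_0 = e^(−0.03)·[0.9218·32.4856 + 0.0782·4.2014] = 29.3796

$29.38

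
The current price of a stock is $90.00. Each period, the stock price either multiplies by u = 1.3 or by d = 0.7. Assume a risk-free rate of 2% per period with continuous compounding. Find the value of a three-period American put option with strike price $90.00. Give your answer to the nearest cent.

Risk-neutral probability p = (e^0.02 − 0.7)/(1.3 − 0.7) = 0.3202/0.6000 = 0.5337
Terminal stock prices: S_uuu = 197.7, S_uud = 106.5, S_udd = 57.33, S_ddd = 30.87
Terminal payoffs (K − S): max(-107.7, 0) = 0, max(-16.47, 0) = 0, max(32.67, 0) = 32.67, max(59.13, 0) = 59.13
Node uu (S = 152.1): continuation = e^(−0.02)·[0.5337·0.0000 + 0.4663·0.0000] = 0.0000; exercise value = 0.0000 ≤ continuation, so V_uu = 0.0000
Node ud (S = 81.9): continuation = e^(−0.02)·[0.5337·0.0000 + 0.4663·32.6700] = 14.9334; exercise value = 8.1000 ≤ continuation, so V_ud = 14.9334
Node dd (S = 44.1): continuation = e^(−0.02)·[0.5337·32.6700 + 0.4663·59.1300] = 44.1179; exercise value = 45.9000 > continuation, so V_dd = 45.9000 (exercise)
Node u (S = 117): continuation = e^(−0.02)·[0.5337·0.0000 + 0.4663·14.9334] = 6.8260; exercise value = 0.0000 ≤ continuation, so V_u = 6.8260
Node d (S = 63): continuation = e^(−0.02)·[0.5337·14.9334 + 0.4663·45.9000] = 28.7924; exercise value = 27.0000 ≤ continuation, so V_d = 28.7924
Node 0 (S = 90): continuation = e^(−0.02)·[0.5337·6.8260 + 0.4663·28.7924] = 16.7316; exercise value = 0.0000 ≤ continuation, so V_0 = 16.7316

$16.73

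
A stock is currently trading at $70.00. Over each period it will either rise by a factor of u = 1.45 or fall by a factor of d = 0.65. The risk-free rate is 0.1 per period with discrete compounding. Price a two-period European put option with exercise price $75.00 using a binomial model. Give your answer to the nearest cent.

$10.86

Risk-neutral probability p = (1 + 0.1 − 0.65)/(1.45 − 0.65) = 0.4500/0.8000 = 0.5625
Terminal stock prices: S_uu = 147.2, S_ud = 65.98, S_dd = 29.58
Terminal payoffs (K − S): max(-72.18, 0) = 0, max(9.025, 0) = 9.025, max(45.42, 0) = 45.42
Node u (S = 101.5): V_u = 1/1.1·[0.5625·0.0000 + 0.4375·9.0250] = 3.5895
Node d (S = 45.5): V_d = 1/1.1·[0.5625·9.0250 + 0.4375·45.4250] = 22.6818
Node 0 (S = 70): V_0 = 1/1.1·[0.5625·3.5895 + 0.4375·22.6818] = 10.8567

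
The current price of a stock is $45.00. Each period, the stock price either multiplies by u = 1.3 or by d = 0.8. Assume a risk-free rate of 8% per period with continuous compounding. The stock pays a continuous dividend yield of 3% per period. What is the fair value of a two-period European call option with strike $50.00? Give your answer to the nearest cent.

Per-period risk-free factor R = e^0.08 = 1.0833; dividend-adjusted growth = e^(0.08−0.03) = 1.0513.
Risk-neutral probability p = (1.0513 − 0.8)/(1.3 − 0.8) = 0.2513/0.5000 = 0.5025
Terminal stock prices: S_uu = 76.05, S_ud = 46.8, S_dd = 28.8
Terminal payoffs (S − K): max(26.05, 0) = 26.05, max(-3.2, 0) = 0, max(-21.2, 0) = 0
Node u (S = 58.5): V_u = e^(−0.08)·[0.5025·26.0500 + 0.4975·0.0000] = 12.0847
Node d (S = 36): V_d = e^(−0.08)·[0.5025·0.0000 + 0.4975·0.0000] = 0.0000
Node 0 (S = 45): V_0 = e^(−0.08)·[0.5025·12.0847 + 0.4975·0.0000] = 5.6062

$5.61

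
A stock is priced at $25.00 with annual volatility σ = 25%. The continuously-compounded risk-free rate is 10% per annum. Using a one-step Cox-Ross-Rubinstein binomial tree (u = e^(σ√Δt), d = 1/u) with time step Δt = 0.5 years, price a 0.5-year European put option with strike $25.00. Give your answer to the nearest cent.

CRR parameters: u = e^(σ√Δt) = e^(0.25·√0.5) = 1.1934, d = 1/u = 0.8380
Per-period rate: rΔt = 0.1·0.5 = 0.05, so R = e^0.05 = 1.0513
Risk-neutral probability p = (e^0.05 − 0.8380)/(1.1934 − 0.8380) = 0.2133/0.3554 = 0.6002
Terminal stock prices: S_u = 29.83, S_d = 20.95
Terminal payoffs (K − S): max(-4.834, 0) = 0, max(4.051, 0) = 4.051
Node 0 (S = 25): V_0 = e^(−0.05)·[0.6002·0.0000 + 0.3998·4.0508] = 1.5406

$1.54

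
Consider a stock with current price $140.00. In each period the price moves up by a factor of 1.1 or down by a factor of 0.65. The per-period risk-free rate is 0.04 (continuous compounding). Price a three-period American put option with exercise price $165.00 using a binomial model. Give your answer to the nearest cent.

$25.00

Risk-neutral probability p = (e^0.04 − 0.65)/(1.1 − 0.65) = 0.3908/0.4500 = 0.8685
Terminal stock prices: S_uuu = 186.3, S_uud = 110.1, S_udd = 65.07, S_ddd = 38.45
Terminal payoffs (K − S): max(-21.34, 0) = 0, max(54.89, 0) = 54.89, max(99.93, 0) = 99.93, max(126.6, 0) = 126.6
Node uu (S = 169.4): continuation = e^(−0.04)·[0.8685·0.0000 + 0.1315·54.8900] = 6.9367; exercise value = 0.0000 ≤ continuation, so V_uu = 6.9367
Node ud (S = 100.1): continuation = e^(−0.04)·[0.8685·54.8900 + 0.1315·99.9350] = 58.4303; exercise value = 64.9000 > continuation, so V_ud = 64.9000 (exercise)
Node dd (S = 59.15): continuation = e^(−0.04)·[0.8685·99.9350 + 0.1315·126.5525] = 99.3803; exercise value = 105.8500 > continuation, so V_dd = 105.8500 (exercise)
Node u (S = 154): continuation = e^(−0.04)·[0.8685·6.9367 + 0.1315·64.9000] = 13.9898; exercise value = 11.0000 ≤ continuation, so V_u = 13.9898
Node d (S = 91): continuation = e^(−0.04)·[0.8685·64.9000 + 0.1315·105.8500] = 67.5303; exercise value = 74.0000 > continuation, so V_d = 74.0000 (exercise)
Node 0 (S = 140): continuation = e^(−0.04)·[0.8685·13.9898 + 0.1315·74.0000] = 21.0250; exercise value = 25.0000 > continuation, so V_0 = 25.0000 (exercise)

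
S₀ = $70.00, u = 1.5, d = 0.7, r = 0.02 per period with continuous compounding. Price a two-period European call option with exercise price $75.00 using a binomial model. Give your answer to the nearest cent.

$12.70

Risk-neutral probability p = (e^0.02 − 0.7)/(1.5 − 0.7) = 0.3202/0.8000 = 0.4003
Terminal stock prices: S_uu = 157.5, S_ud = 73.5, S_dd = 34.3
Terminal payoffs (S − K): max(82.5, 0) = 82.5, max(-1.5, 0) = 0, max(-40.7, 0) = 0
Node u (S = 105): V_u = e^(−0.02)·[0.4003·82.5000 + 0.5997·0.0000] = 32.3669
Node d (S = 49): V_d = e^(−0.02)·[0.4003·0.0000 + 0.5997·0.0000] = 0.0000
Node 0 (S = 70): V_0 = e^(−0.02)·[0.4003·32.3669 + 0.5997·0.0000] = 12.6984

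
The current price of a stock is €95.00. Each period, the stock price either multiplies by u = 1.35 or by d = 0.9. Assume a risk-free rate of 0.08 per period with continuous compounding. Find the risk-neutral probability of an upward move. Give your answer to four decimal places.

p = 0.4073

Risk-neutral probability p = (e^0.08 − 0.9)/(1.35 − 0.9) = 0.1833/0.4500 = 0.4073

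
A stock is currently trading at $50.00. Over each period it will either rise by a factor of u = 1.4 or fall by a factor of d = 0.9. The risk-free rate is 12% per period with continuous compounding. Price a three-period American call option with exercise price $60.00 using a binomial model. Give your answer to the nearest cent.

$11.73

Risk-neutral probability p = (e^0.12 − 0.9)/(1.4 − 0.9) = 0.2275/0.5000 = 0.4550
Terminal stock prices: S_uuu = 137.2, S_uud = 88.2, S_udd = 56.7, S_ddd = 36.45
Terminal payoffs (S − K): max(77.2, 0) = 77.2, max(28.2, 0) = 28.2, max(-3.3, 0) = 0, max(-23.55, 0) = 0
Node uu (S = 98): continuation = e^(−0.12)·[0.4550·77.2000 + 0.5450·28.2000] = 44.7848; exercise value = 38.0000 ≤ continuation, so V_uu = 44.7848
Node ud (S = 63): continuation = e^(−0.12)·[0.4550·28.2000 + 0.5450·0.0000] = 11.3799; exercise value = 3.0000 ≤ continuation, so V_ud = 11.3799
Node dd (S = 40.5): continuation = e^(−0.12)·[0.4550·0.0000 + 0.5450·0.0000] = 0.0000; exercise value = 0.0000 ≤ continuation, so V_dd = 0.0000
Node u (S = 70): continuation = e^(−0.12)·[0.4550·44.7848 + 0.5450·11.3799] = 23.5734; exercise value = 10.0000 ≤ continuation, so V_u = 23.5734
Node d (S = 45): continuation = e^(−0.12)·[0.4550·11.3799 + 0.5450·0.0000] = 4.5923; exercise value = 0.0000 ≤ continuation, so V_d = 4.5923
Node 0 (S = 50): continuation = e^(−0.12)·[0.4550·23.5734 + 0.5450·4.5923] = 11.7327; exercise value = 0.0000 ≤ continuation, so V_0 = 11.7327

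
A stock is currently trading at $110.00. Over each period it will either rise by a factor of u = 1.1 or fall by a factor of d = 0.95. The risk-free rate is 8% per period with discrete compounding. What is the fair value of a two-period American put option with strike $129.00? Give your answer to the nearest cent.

Risk-neutral probability p = (1 + 0.08 − 0.95)/(1.1 − 0.95) = 0.1300/0.1500 = 0.8667
Terminal stock prices: S_uu = 133.1, S_ud = 115, S_dd = 99.27
Terminal payoffs (K − S): max(-4.1, 0) = 0, max(14.05, 0) = 14.05, max(29.73, 0) = 29.73
Node u (S = 121): continuation = 1/1.08·[0.8667·0.0000 + 0.1333·14.0500] = 1.7346; exercise value = 8.0000 > continuation, so V_u = 8.0000 (exercise)
Node d (S = 104.5): continuation = 1/1.08·[0.8667·14.0500 + 0.1333·29.7250] = 14.9444; exercise value = 24.5000 > continuation, so V_d = 24.5000 (exercise)
Node 0 (S = 110): continuation = 1/1.08·[0.8667·8.0000 + 0.1333·24.5000] = 9.4444; exercise value = 19.0000 > continuation, so V_0 = 19.0000 (exercise)

$19.00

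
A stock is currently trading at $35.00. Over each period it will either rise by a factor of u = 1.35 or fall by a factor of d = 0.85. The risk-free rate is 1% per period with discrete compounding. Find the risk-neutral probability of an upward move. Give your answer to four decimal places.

p = 0.3200

Risk-neutral probability p = (1 + 0.01 − 0.85)/(1.35 − 0.85) = 0.1600/0.5000 = 0.3200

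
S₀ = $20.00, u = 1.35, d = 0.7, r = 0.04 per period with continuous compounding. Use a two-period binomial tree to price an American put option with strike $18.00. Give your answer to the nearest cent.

$1.83

Risk-neutral probability p = (e^0.04 − 0.7)/(1.35 − 0.7) = 0.3408/0.6500 = 0.5243
Terminal stock prices: S_uu = 36.45, S_ud = 18.9, S_dd = 9.8
Terminal payoffs (K − S): max(-18.45, 0) = 0, max(-0.9, 0) = 0, max(8.2, 0) = 8.2
Node u (S = 27): continuation = e^(−0.04)·[0.5243·0.0000 + 0.4757·0.0000] = 0.0000; exercise value = 0.0000 ≤ continuation, so V_u = 0.0000
Node d (S = 14): continuation = e^(−0.04)·[0.5243·0.0000 + 0.4757·8.2000] = 3.7476; exercise value = 4.0000 > continuation, so V_d = 4.0000 (exercise)
Node 0 (S = 20): continuation = e^(−0.04)·[0.5243·0.0000 + 0.4757·4.0000] = 1.8281; exercise value = 0.0000 ≤ continuation, so V_0 = 1.8281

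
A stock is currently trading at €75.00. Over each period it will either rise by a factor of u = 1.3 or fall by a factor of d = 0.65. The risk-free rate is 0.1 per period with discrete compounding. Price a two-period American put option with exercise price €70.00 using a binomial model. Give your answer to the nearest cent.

Risk-neutral probability p = (1 + 0.1 − 0.65)/(1.3 − 0.65) = 0.4500/0.6500 = 0.6923
Terminal stock prices: S_uu = 126.8, S_ud = 63.38, S_dd = 31.69
Terminal payoffs (K − S): max(-56.75, 0) = 0, max(6.625, 0) = 6.625, max(38.31, 0) = 38.31
Node u (S = 97.5): continuation = 1/1.1·[0.6923·0.0000 + 0.3077·6.6250] = 1.8531; exercise value = 0.0000 ≤ continuation, so V_u = 1.8531
Node d (S = 48.75): continuation = 1/1.1·[0.6923·6.6250 + 0.3077·38.3125] = 14.8864; exercise value = 21.2500 > continuation, so V_d = 21.2500 (exercise)
Node 0 (S = 75): continuation = 1/1.1·[0.6923·1.8531 + 0.3077·21.2500] = 7.1104; exercise value = 0.0000 ≤ continuation, so V_0 = 7.1104

€7.11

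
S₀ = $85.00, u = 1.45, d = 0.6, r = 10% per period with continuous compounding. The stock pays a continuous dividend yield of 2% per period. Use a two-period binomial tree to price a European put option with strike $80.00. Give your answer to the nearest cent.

Per-period risk-free factor R = e^0.1 = 1.1052; dividend-adjusted growth = e^(0.1−0.02) = 1.0833.
Risk-neutral probability p = (1.0833 − 0.6)/(1.45 − 0.6) = 0.4833/0.8500 = 0.5686
Terminal stock prices: S_uu = 178.7, S_ud = 73.95, S_dd = 30.6
Terminal payoffs (K − S): max(-98.71, 0) = 0, max(6.05, 0) = 6.05, max(49.4, 0) = 49.4
Node u (S = 123.2): V_u = e^(−0.1)·[0.5686·0.0000 + 0.4314·6.0500] = 2.3617
Node d (S = 51): V_d = e^(−0.1)·[0.5686·6.0500 + 0.4314·49.4000] = 22.3969
Node 0 (S = 85): V_0 = e^(−0.1)·[0.5686·2.3617 + 0.4314·22.3969] = 9.9581

$9.96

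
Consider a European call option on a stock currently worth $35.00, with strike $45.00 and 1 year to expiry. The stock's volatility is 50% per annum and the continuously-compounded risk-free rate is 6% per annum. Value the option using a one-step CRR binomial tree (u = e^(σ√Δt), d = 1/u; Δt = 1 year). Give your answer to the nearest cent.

$5.23

CRR parameters: u = e^(σ√Δt) = e^(0.5·√1) = 1.6487, d = 1/u = 0.6065
Per-period rate: rΔt = 0.06·1 = 0.06, so R = e^0.06 = 1.0618
Risk-neutral probability p = (e^0.06 − 0.6065)/(1.6487 − 0.6065) = 0.4553/1.0422 = 0.4369
Terminal stock prices: S_u = 57.71, S_d = 21.23
Terminal payoffs (S − K): max(12.71, 0) = 12.71, max(-23.77, 0) = 0
Node 0 (S = 35): V_0 = e^(−0.06)·[0.4369·12.7052 + 0.5631·0.0000] = 5.2273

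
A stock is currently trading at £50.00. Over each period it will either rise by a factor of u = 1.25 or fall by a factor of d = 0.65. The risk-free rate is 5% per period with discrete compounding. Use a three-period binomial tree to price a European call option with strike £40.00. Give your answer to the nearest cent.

£18.90

Risk-neutral probability p = (1 + 0.05 − 0.65)/(1.25 − 0.65) = 0.4000/0.6000 = 0.6667
Terminal stock prices: S_uuu = 97.66, S_uud = 50.78, S_udd = 26.41, S_ddd = 13.73
Terminal payoffs (S − K): max(57.66, 0) = 57.66, max(10.78, 0) = 10.78, max(-13.59, 0) = 0, max(-26.27, 0) = 0
Node uu (S = 78.12): V_uu = 1/1.05·[0.6667·57.6562 + 0.3333·10.7812] = 40.0298
Node ud (S = 40.62): V_ud = 1/1.05·[0.6667·10.7812 + 0.3333·0.0000] = 6.8452
Node dd (S = 21.13): V_dd = 1/1.05·[0.6667·0.0000 + 0.3333·0.0000] = 0.0000
Node u (S = 62.5): V_u = 1/1.05·[0.6667·40.0298 + 0.3333·6.8452] = 27.5888
Node d (S = 32.5): V_d = 1/1.05·[0.6667·6.8452 + 0.3333·0.0000] = 4.3462
Node 0 (S = 50): V_0 = 1/1.05·[0.6667·27.5888 + 0.3333·4.3462] = 18.8964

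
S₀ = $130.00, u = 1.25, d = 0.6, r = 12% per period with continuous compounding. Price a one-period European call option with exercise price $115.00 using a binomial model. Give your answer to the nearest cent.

$34.19

Risk-neutral probability p = (e^0.12 − 0.6)/(1.25 − 0.6) = 0.5275/0.6500 = 0.8115
Terminal stock prices: S_u = 162.5, S_d = 78
Terminal payoffs (S − K): max(47.5, 0) = 47.5, max(-37, 0) = 0
Node 0 (S = 130): V_0 = e^(−0.12)·[0.8115·47.5000 + 0.1885·0.0000] = 34.1889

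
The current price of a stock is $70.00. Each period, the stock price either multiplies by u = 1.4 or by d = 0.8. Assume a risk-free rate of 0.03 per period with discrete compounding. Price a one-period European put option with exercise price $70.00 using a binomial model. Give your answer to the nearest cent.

Risk-neutral probability p = (1 + 0.03 − 0.8)/(1.4 − 0.8) = 0.2300/0.6000 = 0.3833
Terminal stock prices: S_u = 98, S_d = 56
Terminal payoffs (K − S): max(-28, 0) = 0, max(14, 0) = 14
Node 0 (S = 70): V_0 = 1/1.03·[0.3833·0.0000 + 0.6167·14.0000] = 8.3819

$8.38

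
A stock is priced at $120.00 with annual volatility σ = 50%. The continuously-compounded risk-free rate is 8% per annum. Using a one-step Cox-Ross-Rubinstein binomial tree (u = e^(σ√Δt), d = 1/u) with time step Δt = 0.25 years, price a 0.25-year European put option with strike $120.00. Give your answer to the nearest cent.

CRR parameters: u = e^(σ√Δt) = e^(0.5·√0.25) = 1.2840, d = 1/u = 0.7788
Per-period rate: rΔt = 0.08·0.25 = 0.02, so R = e^0.02 = 1.0202
Risk-neutral probability p = (e^0.02 − 0.7788)/(1.2840 − 0.7788) = 0.2414/0.5052 = 0.4778
Terminal stock prices: S_u = 154.1, S_d = 93.46
Terminal payoffs (K − S): max(-34.08, 0) = 0, max(26.54, 0) = 26.54
Node 0 (S = 120): V_0 = e^(−0.02)·[0.4778·0.0000 + 0.5222·26.5439] = 13.5865

$13.59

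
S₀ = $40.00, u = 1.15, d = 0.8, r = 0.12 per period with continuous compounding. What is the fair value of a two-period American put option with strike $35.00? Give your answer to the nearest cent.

$0.17

Risk-neutral probability p = (e^0.12 − 0.8)/(1.15 − 0.8) = 0.3275/0.3500 = 0.9357
Terminal stock prices: S_uu = 52.9, S_ud = 36.8, S_dd = 25.6
Terminal payoffs (K − S): max(-17.9, 0) = 0, max(-1.8, 0) = 0, max(9.4, 0) = 9.4
Node u (S = 46): continuation = e^(−0.12)·[0.9357·0.0000 + 0.0643·0.0000] = 0.0000; exercise value = 0.0000 ≤ continuation, so V_u = 0.0000
Node d (S = 32): continuation = e^(−0.12)·[0.9357·0.0000 + 0.0643·9.4000] = 0.5360; exercise value = 3.0000 > continuation, so V_d = 3.0000 (exercise)
Node 0 (S = 40): continuation = e^(−0.12)·[0.9357·0.0000 + 0.0643·3.0000] = 0.1711; exercise value = 0.0000 ≤ continuation, so V_0 = 0.1711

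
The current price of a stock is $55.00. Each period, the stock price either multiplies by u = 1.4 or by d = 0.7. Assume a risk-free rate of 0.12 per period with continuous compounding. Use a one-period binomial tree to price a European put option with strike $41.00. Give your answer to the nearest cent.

$0.86

Risk-neutral probability p = (e^0.12 − 0.7)/(1.4 − 0.7) = 0.4275/0.7000 = 0.6107
Terminal stock prices: S_u = 77, S_d = 38.5
Terminal payoffs (K − S): max(-36, 0) = 0, max(2.5, 0) = 2.5
Node 0 (S = 55): V_0 = e^(−0.12)·[0.6107·0.0000 + 0.3893·2.5000] = 0.8632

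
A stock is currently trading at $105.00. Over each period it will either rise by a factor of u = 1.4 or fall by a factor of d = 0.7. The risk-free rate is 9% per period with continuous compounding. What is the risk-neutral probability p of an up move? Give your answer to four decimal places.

Risk-neutral probability p = (e^0.09 − 0.7)/(1.4 − 0.7) = 0.3942/0.7000 = 0.5631

p = 0.5631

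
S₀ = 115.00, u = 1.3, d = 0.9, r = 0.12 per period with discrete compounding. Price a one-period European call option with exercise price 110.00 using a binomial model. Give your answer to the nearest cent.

Risk-neutral probability p = (1 + 0.12 − 0.9)/(1.3 − 0.9) = 0.2200/0.4000 = 0.5500
Terminal stock prices: S_u = 149.5, S_d = 103.5
Terminal payoffs (S − K): max(39.5, 0) = 39.5, max(-6.5, 0) = 0
Node 0 (S = 115): V_0 = 1/1.12·[0.5500·39.5000 + 0.4500·0.0000] = 19.3973

19.40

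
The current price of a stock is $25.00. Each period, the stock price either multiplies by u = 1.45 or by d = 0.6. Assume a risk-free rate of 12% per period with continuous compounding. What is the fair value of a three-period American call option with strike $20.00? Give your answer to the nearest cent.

$12.90

Risk-neutral probability p = (e^0.12 − 0.6)/(1.45 − 0.6) = 0.5275/0.8500 = 0.6206
Terminal stock prices: S_uuu = 76.22, S_uud = 31.54, S_udd = 13.05, S_ddd = 5.4
Terminal payoffs (S − K): max(56.22, 0) = 56.22, max(11.54, 0) = 11.54, max(-6.95, 0) = 0, max(-14.6, 0) = 0
Node uu (S = 52.56): continuation = e^(−0.12)·[0.6206·56.2156 + 0.3794·11.5375] = 34.8241; exercise value = 32.5625 ≤ continuation, so V_uu = 34.8241
Node ud (S = 21.75): continuation = e^(−0.12)·[0.6206·11.5375 + 0.3794·0.0000] = 6.3503; exercise value = 1.7500 ≤ continuation, so V_ud = 6.3503
Node dd (S = 9): continuation = e^(−0.12)·[0.6206·0.0000 + 0.3794·0.0000] = 0.0000; exercise value = 0.0000 ≤ continuation, so V_dd = 0.0000
Node u (S = 36.25): continuation = e^(−0.12)·[0.6206·34.8241 + 0.3794·6.3503] = 21.3045; exercise value = 16.2500 ≤ continuation, so V_u = 21.3045
Node d (S = 15): continuation = e^(−0.12)·[0.6206·6.3503 + 0.3794·0.0000] = 3.4953; exercise value = 0.0000 ≤ continuation, so V_d = 3.4953
Node 0 (S = 25): continuation = e^(−0.12)·[0.6206·21.3045 + 0.3794·3.4953] = 12.9024; exercise value = 5.0000 ≤ continuation, so V_0 = 12.9024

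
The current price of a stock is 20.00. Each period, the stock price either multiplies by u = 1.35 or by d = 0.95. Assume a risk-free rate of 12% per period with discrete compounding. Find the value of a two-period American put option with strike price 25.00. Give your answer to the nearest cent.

5.00

Risk-neutral probability p = (1 + 0.12 − 0.95)/(1.35 − 0.95) = 0.1700/0.4000 = 0.4250
Terminal stock prices: S_uu = 36.45, S_ud = 25.65, S_dd = 18.05
Terminal payoffs (K − S): max(-11.45, 0) = 0, max(-0.65, 0) = 0, max(6.95, 0) = 6.95
Node u (S = 27): continuation = 1/1.12·[0.4250·0.0000 + 0.5750·0.0000] = 0.0000; exercise value = 0.0000 ≤ continuation, so V_u = 0.0000
Node d (S = 19): continuation = 1/1.12·[0.4250·0.0000 + 0.5750·6.9500] = 3.5681; exercise value = 6.0000 > continuation, so V_d = 6.0000 (exercise)
Node 0 (S = 20): continuation = 1/1.12·[0.4250·0.0000 + 0.5750·6.0000] = 3.0804; exercise value = 5.0000 > continuation, so V_0 = 5.0000 (exercise)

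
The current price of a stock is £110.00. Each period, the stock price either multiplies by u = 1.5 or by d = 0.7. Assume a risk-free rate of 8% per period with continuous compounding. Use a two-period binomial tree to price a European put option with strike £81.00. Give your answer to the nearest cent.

Risk-neutral probability p = (e^0.08 − 0.7)/(1.5 − 0.7) = 0.3833/0.8000 = 0.4791
Terminal stock prices: S_uu = 247.5, S_ud = 115.5, S_dd = 53.9
Terminal payoffs (K − S): max(-166.5, 0) = 0, max(-34.5, 0) = 0, max(27.1, 0) = 27.1
Node u (S = 165): V_u = e^(−0.08)·[0.4791·0.0000 + 0.5209·0.0000] = 0.0000
Node d (S = 77): V_d = e^(−0.08)·[0.4791·0.0000 + 0.5209·27.1000] = 13.0308
Node 0 (S = 110): V_0 = e^(−0.08)·[0.4791·0.0000 + 0.5209·13.0308] = 6.2658

£6.27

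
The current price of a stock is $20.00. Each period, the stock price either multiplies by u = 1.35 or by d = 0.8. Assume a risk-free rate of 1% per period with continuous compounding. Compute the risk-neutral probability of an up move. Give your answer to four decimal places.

Risk-neutral probability p = (e^0.01 − 0.8)/(1.35 − 0.8) = 0.2101/0.5500 = 0.3819

p = 0.3819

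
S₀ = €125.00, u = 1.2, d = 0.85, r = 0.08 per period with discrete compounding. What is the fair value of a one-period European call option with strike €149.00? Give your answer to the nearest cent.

€0.61

Risk-neutral probability p = (1 + 0.08 − 0.85)/(1.2 − 0.85) = 0.2300/0.3500 = 0.6571
Terminal stock prices: S_u = 150, S_d = 106.2
Terminal payoffs (S − K): max(1, 0) = 1, max(-42.75, 0) = 0
Node 0 (S = 125): V_0 = 1/1.08·[0.6571·1.0000 + 0.3429·0.0000] = 0.6085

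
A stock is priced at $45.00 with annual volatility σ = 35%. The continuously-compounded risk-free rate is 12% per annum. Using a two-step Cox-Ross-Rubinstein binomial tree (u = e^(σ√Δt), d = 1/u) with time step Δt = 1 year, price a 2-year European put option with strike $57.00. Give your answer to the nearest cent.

CRR parameters: u = e^(σ√Δt) = e^(0.35·√1) = 1.4191, d = 1/u = 0.7047
Per-period rate: rΔt = 0.12·1 = 0.12, so R = e^0.12 = 1.1275
Risk-neutral probability p = (e^0.12 − 0.7047)/(1.4191 − 0.7047) = 0.4228/0.7144 = 0.5919
Terminal stock prices: S_uu = 90.62, S_ud = 45, S_dd = 22.35
Terminal payoffs (K − S): max(-33.62, 0) = 0, max(12, 0) = 12, max(34.65, 0) = 34.65
Node u (S = 63.86): V_u = e^(−0.12)·[0.5919·0.0000 + 0.4081·12.0000] = 4.3439
Node d (S = 31.71): V_d = e^(−0.12)·[0.5919·12.0000 + 0.4081·34.6537] = 18.8435
Node 0 (S = 45): V_0 = e^(−0.12)·[0.5919·4.3439 + 0.4081·18.8435] = 9.1014

$9.10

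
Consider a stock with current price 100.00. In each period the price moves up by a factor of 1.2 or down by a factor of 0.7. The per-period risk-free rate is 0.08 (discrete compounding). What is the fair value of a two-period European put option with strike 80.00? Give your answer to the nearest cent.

Risk-neutral probability p = (1 + 0.08 − 0.7)/(1.2 − 0.7) = 0.3800/0.5000 = 0.7600
Terminal stock prices: S_uu = 144, S_ud = 84, S_dd = 49
Terminal payoffs (K − S): max(-64, 0) = 0, max(-4, 0) = 0, max(31, 0) = 31
Node u (S = 120): V_u = 1/1.08·[0.7600·0.0000 + 0.2400·0.0000] = 0.0000
Node d (S = 70): V_d = 1/1.08·[0.7600·0.0000 + 0.2400·31.0000] = 6.8889
Node 0 (S = 100): V_0 = 1/1.08·[0.7600·0.0000 + 0.2400·6.8889] = 1.5309

1.53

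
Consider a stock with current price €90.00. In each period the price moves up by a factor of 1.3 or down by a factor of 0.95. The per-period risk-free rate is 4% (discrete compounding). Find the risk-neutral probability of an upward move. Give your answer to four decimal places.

p = 0.2571

Risk-neutral probability p = (1 + 0.04 − 0.95)/(1.3 − 0.95) = 0.0900/0.3500 = 0.2571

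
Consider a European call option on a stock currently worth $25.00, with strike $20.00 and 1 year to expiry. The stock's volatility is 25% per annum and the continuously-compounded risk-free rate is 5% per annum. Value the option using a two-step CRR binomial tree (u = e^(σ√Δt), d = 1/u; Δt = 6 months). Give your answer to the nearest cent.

CRR parameters: u = e^(σ√Δt) = e^(0.25·√0.5) = 1.1934, d = 1/u = 0.8380
Per-period rate: rΔt = 0.05·0.5 = 0.025, so R = e^0.025 = 1.0253
Risk-neutral probability p = (e^0.025 − 0.8380)/(1.1934 − 0.8380) = 0.1873/0.3554 = 0.5272
Terminal stock prices: S_uu = 35.6, S_ud = 25, S_dd = 17.55
Terminal payoffs (S − K): max(15.6, 0) = 15.6, max(5, 0) = 5, max(-2.445, 0) = 0
Node u (S = 29.83): V_u = e^(−0.025)·[0.5272·15.6030 + 0.4728·5.0000] = 10.3279
Node d (S = 20.95): V_d = e^(−0.025)·[0.5272·5.0000 + 0.4728·0.0000] = 2.5707
Node 0 (S = 25): V_0 = e^(−0.025)·[0.5272·10.3279 + 0.4728·2.5707] = 6.4955

$6.50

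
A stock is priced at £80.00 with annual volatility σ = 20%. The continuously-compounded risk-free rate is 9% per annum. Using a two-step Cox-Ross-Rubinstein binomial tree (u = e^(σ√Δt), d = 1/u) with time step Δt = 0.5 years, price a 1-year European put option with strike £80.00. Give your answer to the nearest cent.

CRR parameters: u = e^(σ√Δt) = e^(0.2·√0.5) = 1.1519, d = 1/u = 0.8681
Per-period rate: rΔt = 0.09·0.5 = 0.045, so R = e^0.045 = 1.0460
Risk-neutral probability p = (e^0.045 − 0.8681)/(1.1519 − 0.8681) = 0.1779/0.2838 = 0.6269
Terminal stock prices: S_uu = 106.2, S_ud = 80, S_dd = 60.29
Terminal payoffs (K − S): max(-26.15, 0) = 0, max(0, 0) = 0, max(19.71, 0) = 19.71
Node u (S = 92.15): V_u = e^(−0.045)·[0.6269·0.0000 + 0.3731·0.0000] = 0.0000
Node d (S = 69.45): V_d = e^(−0.045)·[0.6269·0.0000 + 0.3731·19.7089] = 7.0299
Node 0 (S = 80): V_0 = e^(−0.045)·[0.6269·0.0000 + 0.3731·7.0299] = 2.5075

£2.51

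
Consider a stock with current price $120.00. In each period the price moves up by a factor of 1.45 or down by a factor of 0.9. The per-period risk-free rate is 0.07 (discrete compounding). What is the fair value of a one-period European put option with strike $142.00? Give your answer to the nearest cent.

Risk-neutral probability p = (1 + 0.07 − 0.9)/(1.45 − 0.9) = 0.1700/0.5500 = 0.3091
Terminal stock prices: S_u = 174, S_d = 108
Terminal payoffs (K − S): max(-32, 0) = 0, max(34, 0) = 34
Node 0 (S = 120): V_0 = 1/1.07·[0.3091·0.0000 + 0.6909·34.0000] = 21.9541

$21.95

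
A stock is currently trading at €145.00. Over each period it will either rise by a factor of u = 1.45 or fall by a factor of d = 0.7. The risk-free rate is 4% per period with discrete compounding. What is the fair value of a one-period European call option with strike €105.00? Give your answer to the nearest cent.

€45.88

Risk-neutral probability p = (1 + 0.04 − 0.7)/(1.45 − 0.7) = 0.3400/0.7500 = 0.4533
Terminal stock prices: S_u = 210.2, S_d = 101.5
Terminal payoffs (S − K): max(105.2, 0) = 105.2, max(-3.5, 0) = 0
Node 0 (S = 145): V_0 = 1/1.04·[0.4533·105.2500 + 0.5467·0.0000] = 45.8782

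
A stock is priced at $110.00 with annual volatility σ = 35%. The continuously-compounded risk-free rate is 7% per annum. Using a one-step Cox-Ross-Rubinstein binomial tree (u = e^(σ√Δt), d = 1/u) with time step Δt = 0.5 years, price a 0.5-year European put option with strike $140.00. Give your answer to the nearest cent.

CRR parameters: u = e^(σ√Δt) = e^(0.35·√0.5) = 1.2808, d = 1/u = 0.7808
Per-period rate: rΔt = 0.07·0.5 = 0.035, so R = e^0.035 = 1.0356
Risk-neutral probability p = (e^0.035 − 0.7808)/(1.2808 − 0.7808) = 0.2549/0.5000 = 0.5097
Terminal stock prices: S_u = 140.9, S_d = 85.88
Terminal payoffs (K − S): max(-0.8884, 0) = 0, max(54.12, 0) = 54.12
Node 0 (S = 110): V_0 = e^(−0.035)·[0.5097·0.0000 + 0.4903·54.1164] = 25.6220

$25.62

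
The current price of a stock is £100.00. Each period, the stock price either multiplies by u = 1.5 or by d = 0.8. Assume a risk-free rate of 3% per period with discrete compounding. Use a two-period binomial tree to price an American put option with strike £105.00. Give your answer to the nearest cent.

Risk-neutral probability p = (1 + 0.03 − 0.8)/(1.5 − 0.8) = 0.2300/0.7000 = 0.3286
Terminal stock prices: S_uu = 225, S_ud = 120, S_dd = 64
Terminal payoffs (K − S): max(-120, 0) = 0, max(-15, 0) = 0, max(41, 0) = 41
Node u (S = 150): continuation = 1/1.03·[0.3286·0.0000 + 0.6714·0.0000] = 0.0000; exercise value = 0.0000 ≤ continuation, so V_u = 0.0000
Node d (S = 80): continuation = 1/1.03·[0.3286·0.0000 + 0.6714·41.0000] = 26.7268; exercise value = 25.0000 ≤ continuation, so V_d = 26.7268
Node 0 (S = 100): continuation = 1/1.03·[0.3286·0.0000 + 0.6714·26.7268] = 17.4224; exercise value = 5.0000 ≤ continuation, so V_0 = 17.4224

£17.42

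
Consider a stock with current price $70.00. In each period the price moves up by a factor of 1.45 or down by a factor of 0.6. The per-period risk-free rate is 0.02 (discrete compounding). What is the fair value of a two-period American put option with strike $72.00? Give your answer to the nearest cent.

Risk-neutral probability p = (1 + 0.02 − 0.6)/(1.45 − 0.6) = 0.4200/0.8500 = 0.4941
Terminal stock prices: S_uu = 147.2, S_ud = 60.9, S_dd = 25.2
Terminal payoffs (K − S): max(-75.18, 0) = 0, max(11.1, 0) = 11.1, max(46.8, 0) = 46.8
Node u (S = 101.5): continuation = 1/1.02·[0.4941·0.0000 + 0.5059·11.1000] = 5.5052; exercise value = 0.0000 ≤ continuation, so V_u = 5.5052
Node d (S = 42): continuation = 1/1.02·[0.4941·11.1000 + 0.5059·46.8000] = 28.5882; exercise value = 30.0000 > continuation, so V_d = 30.0000 (exercise)
Node 0 (S = 70): continuation = 1/1.02·[0.4941·5.5052 + 0.5059·30.0000] = 17.5458; exercise value = 2.0000 ≤ continuation, so V_0 = 17.5458

$17.55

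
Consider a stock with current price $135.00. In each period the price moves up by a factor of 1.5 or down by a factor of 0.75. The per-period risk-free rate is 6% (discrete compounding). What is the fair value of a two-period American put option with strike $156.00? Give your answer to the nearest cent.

Risk-neutral probability p = (1 + 0.06 − 0.75)/(1.5 − 0.75) = 0.3100/0.7500 = 0.4133
Terminal stock prices: S_uu = 303.8, S_ud = 151.9, S_dd = 75.94
Terminal payoffs (K − S): max(-147.8, 0) = 0, max(4.125, 0) = 4.125, max(80.06, 0) = 80.06
Node u (S = 202.5): continuation = 1/1.06·[0.4133·0.0000 + 0.5867·4.1250] = 2.2830; exercise value = 0.0000 ≤ continuation, so V_u = 2.2830
Node d (S = 101.2): continuation = 1/1.06·[0.4133·4.1250 + 0.5867·80.0625] = 45.9198; exercise value = 54.7500 > continuation, so V_d = 54.7500 (exercise)
Node 0 (S = 135): continuation = 1/1.06·[0.4133·2.2830 + 0.5867·54.7500] = 31.1921; exercise value = 21.0000 ≤ continuation, so V_0 = 31.1921

$31.19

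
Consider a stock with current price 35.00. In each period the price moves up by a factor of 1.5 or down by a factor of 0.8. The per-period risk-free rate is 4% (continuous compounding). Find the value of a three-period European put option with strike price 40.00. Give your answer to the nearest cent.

Risk-neutral probability p = (e^0.04 − 0.8)/(1.5 − 0.8) = 0.2408/0.7000 = 0.3440
Terminal stock prices: S_uuu = 118.1, S_uud = 63, S_udd = 33.6, S_ddd = 17.92
Terminal payoffs (K − S): max(-78.12, 0) = 0, max(-23, 0) = 0, max(6.4, 0) = 6.4, max(22.08, 0) = 22.08
Node uu (S = 78.75): V_uu = e^(−0.04)·[0.3440·0.0000 + 0.6560·0.0000] = 0.0000
Node ud (S = 42): V_ud = e^(−0.04)·[0.3440·0.0000 + 0.6560·6.4000] = 4.0337
Node dd (S = 22.4): V_dd = e^(−0.04)·[0.3440·6.4000 + 0.6560·22.0800] = 16.0316
Node u (S = 52.5): V_u = e^(−0.04)·[0.3440·0.0000 + 0.6560·4.0337] = 2.5423
Node d (S = 28): V_d = e^(−0.04)·[0.3440·4.0337 + 0.6560·16.0316] = 11.4374
Node 0 (S = 35): V_0 = e^(−0.04)·[0.3440·2.5423 + 0.6560·11.4374] = 8.0488

8.05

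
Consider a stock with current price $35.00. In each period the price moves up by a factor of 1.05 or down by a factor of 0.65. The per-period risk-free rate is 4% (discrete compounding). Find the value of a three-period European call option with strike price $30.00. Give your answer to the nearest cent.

$8.67

Risk-neutral probability p = (1 + 0.04 − 0.65)/(1.05 − 0.65) = 0.3900/0.4000 = 0.9750
Terminal stock prices: S_uuu = 40.52, S_uud = 25.08, S_udd = 15.53, S_ddd = 9.612
Terminal payoffs (S − K): max(10.52, 0) = 10.52, max(-4.918, 0) = 0, max(-14.47, 0) = 0, max(-20.39, 0) = 0
Node uu (S = 38.59): V_uu = 1/1.04·[0.9750·10.5169 + 0.0250·0.0000] = 9.8596
Node ud (S = 23.89): V_ud = 1/1.04·[0.9750·0.0000 + 0.0250·0.0000] = 0.0000
Node dd (S = 14.79): V_dd = 1/1.04·[0.9750·0.0000 + 0.0250·0.0000] = 0.0000
Node u (S = 36.75): V_u = 1/1.04·[0.9750·9.8596 + 0.0250·0.0000] = 9.2433
Node d (S = 22.75): V_d = 1/1.04·[0.9750·0.0000 + 0.0250·0.0000] = 0.0000
Node 0 (S = 35): V_0 = 1/1.04·[0.9750·9.2433 + 0.0250·0.0000] = 8.6656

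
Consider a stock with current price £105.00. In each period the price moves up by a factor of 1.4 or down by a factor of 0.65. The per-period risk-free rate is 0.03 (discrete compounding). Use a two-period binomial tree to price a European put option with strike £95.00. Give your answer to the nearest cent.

£11.62

Risk-neutral probability p = (1 + 0.03 − 0.65)/(1.4 − 0.65) = 0.3800/0.7500 = 0.5067
Terminal stock prices: S_uu = 205.8, S_ud = 95.55, S_dd = 44.36
Terminal payoffs (K − S): max(-110.8, 0) = 0, max(-0.55, 0) = 0, max(50.64, 0) = 50.64
Node u (S = 147): V_u = 1/1.03·[0.5067·0.0000 + 0.4933·0.0000] = 0.0000
Node d (S = 68.25): V_d = 1/1.03·[0.5067·0.0000 + 0.4933·50.6375] = 24.2536
Node 0 (S = 105): V_0 = 1/1.03·[0.5067·0.0000 + 0.4933·24.2536] = 11.6166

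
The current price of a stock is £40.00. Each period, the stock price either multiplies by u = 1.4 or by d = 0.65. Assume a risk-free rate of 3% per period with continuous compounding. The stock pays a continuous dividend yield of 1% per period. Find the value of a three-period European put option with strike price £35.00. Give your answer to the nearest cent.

Per-period risk-free factor R = e^0.03 = 1.0305; dividend-adjusted growth = e^(0.03−0.01) = 1.0202.
Risk-neutral probability p = (1.0202 − 0.65)/(1.4 − 0.65) = 0.3702/0.7500 = 0.4936
Terminal stock prices: S_uuu = 109.8, S_uud = 50.96, S_udd = 23.66, S_ddd = 10.98
Terminal payoffs (K − S): max(-74.76, 0) = 0, max(-15.96, 0) = 0, max(11.34, 0) = 11.34, max(24.02, 0) = 24.02
Node uu (S = 78.4): V_uu = e^(−0.03)·[0.4936·0.0000 + 0.5064·0.0000] = 0.0000
Node ud (S = 36.4): V_ud = e^(−0.03)·[0.4936·0.0000 + 0.5064·11.3400] = 5.5728
Node dd (S = 16.9): V_dd = e^(−0.03)·[0.4936·11.3400 + 0.5064·24.0150] = 17.2338
Node u (S = 56): V_u = e^(−0.03)·[0.4936·0.0000 + 0.5064·5.5728] = 2.7387
Node d (S = 26): V_d = e^(−0.03)·[0.4936·5.5728 + 0.5064·17.2338] = 11.1387
Node 0 (S = 40): V_0 = e^(−0.03)·[0.4936·2.7387 + 0.5064·11.1387] = 6.7858

£6.79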